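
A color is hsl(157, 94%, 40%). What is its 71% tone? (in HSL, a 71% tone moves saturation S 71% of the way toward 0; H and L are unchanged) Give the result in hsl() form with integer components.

S moves 71% from 94 toward 0: 94 − 66.74 = 27.26 → 27.
H and L are unchanged.

hsl(157, 27%, 40%)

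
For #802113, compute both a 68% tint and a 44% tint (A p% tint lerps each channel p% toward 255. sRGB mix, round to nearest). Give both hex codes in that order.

#802113 is rgb(128, 33, 19).
68% tint:
  R: 128 + 0.68×(255−128) = 128 + 86.36 = 214.36 → 214
  G: 33 + 150.96 = 183.96 → 184
  B: 19 + 0.68×(255−19) = 19 + 160.48 = 179.48 → 179
  → #d6b8b3
44% tint:
  R: 128 + 55.88 = 183.88 → 184
  G: 33 + 97.68 = 130.68 → 131
  B: 19 + 103.84 = 122.84 → 123
  → #b8837b

#d6b8b3, #b8837b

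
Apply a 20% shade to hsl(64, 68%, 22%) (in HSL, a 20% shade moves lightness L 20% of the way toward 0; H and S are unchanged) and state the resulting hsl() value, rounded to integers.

L moves 20% from 22 toward 0: 22 − 4.4 = 17.6 → 18.
H and S are unchanged.

hsl(64, 68%, 18%)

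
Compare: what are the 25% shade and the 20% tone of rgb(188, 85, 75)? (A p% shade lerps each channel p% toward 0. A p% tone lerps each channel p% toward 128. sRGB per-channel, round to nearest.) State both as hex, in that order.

#8d4038, #b05e56

25% shade:
  R: 188 + 0.25×(0−188) = 188 − 47 = 141 → 141
  G: 85 + 0.25×(0−85) = 85 − 21.25 = 63.75 → 64
  B: 75 − 18.75 = 56.25 → 56
  → #8d4038
20% tone:
  R: 188 + 0.2×(128−188) = 188 − 12 = 176 → 176
  G: 85 + 8.6 = 93.6 → 94
  B: 75 + 10.6 = 85.6 → 86
  → #b05e56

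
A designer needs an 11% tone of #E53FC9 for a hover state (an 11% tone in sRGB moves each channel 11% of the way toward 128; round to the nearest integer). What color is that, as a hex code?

#E53FC9 is rgb(229, 63, 201).
An 11% tone moves each channel 11% toward 128:
  R: 229 − 11.11 = 217.89 → 218
  G: 63 + 7.15 = 70.15 → 70
  B: 201 − 8.03 = 192.97 → 193
rgb(218, 70, 193) = #DA46C1.

#DA46C1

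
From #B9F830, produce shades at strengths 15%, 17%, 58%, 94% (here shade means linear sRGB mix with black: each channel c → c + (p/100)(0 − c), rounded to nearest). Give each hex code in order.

#9DD329, #9ACE28, #4E6814, #0B0F03

#B9F830 is rgb(185, 248, 48).
15%: (185 − 27.75 = 157.25→157, 248 − 37.2 = 210.8→211, 48 − 7.2 = 40.8→41) → #9DD329
17%: (185 − 31.45 = 153.55→154, 248 − 42.16 = 205.84→206, 48 − 8.16 = 39.84→40) → #9ACE28
58%: (185 − 107.3 = 77.7→78, 248 − 143.84 = 104.16→104, 48 − 27.84 = 20.16→20) → #4E6814
94%: (185 − 173.9 = 11.1→11, 248 − 233.12 = 14.88→15, 48 − 45.12 = 2.88→3) → #0B0F03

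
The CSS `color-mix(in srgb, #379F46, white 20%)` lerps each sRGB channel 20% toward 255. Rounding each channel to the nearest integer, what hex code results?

#379F46 is rgb(55, 159, 70).
A 20% tint moves each channel 20% toward 255:
  R: 55 + 0.2×(255−55) = 55 + 40 = 95 → 95
  G: 159 + 19.2 = 178.2 → 178
  B: 70 + 37 = 107 → 107
rgb(95, 178, 107) = #5FB26B.

#5FB26B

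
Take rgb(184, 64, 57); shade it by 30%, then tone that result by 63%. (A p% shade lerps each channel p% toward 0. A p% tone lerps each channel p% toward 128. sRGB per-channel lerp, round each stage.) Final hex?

#80615f

Per channel, c → c + 0.3(0 − c):
  R: 184 − 55.2 = 128.8 → 129
  G: 64 − 19.2 = 44.8 → 45
  B: 57 + 0.3×(0−57) = 57 − 17.1 = 39.9 → 40
After the shade: rgb(129, 45, 40) = #812d28.
A 63% tone moves each channel 63% toward 128:
  R: 129 − 0.63 = 128.37 → 128
  G: 45 + 0.63×(128−45) = 45 + 52.29 = 97.29 → 97
  B: 40 + 0.63×(128−40) = 40 + 55.44 = 95.44 → 95
rgb(128, 97, 95) = #80615f.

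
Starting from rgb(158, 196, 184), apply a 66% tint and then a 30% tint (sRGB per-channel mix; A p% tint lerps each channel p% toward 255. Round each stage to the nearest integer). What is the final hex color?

#e8f1ee

Per channel, c → c + 0.66(255 − c):
  R: 158 + 0.66×(255−158) = 158 + 64.02 = 222.02 → 222
  G: 196 + 38.94 = 234.94 → 235
  B: 184 + 0.66×(255−184) = 184 + 46.86 = 230.86 → 231
After the tint: rgb(222, 235, 231) = #deebe7.
Per channel, c → c + 0.3(255 − c):
  R: 222 + 9.9 = 231.9 → 232
  G: 235 + 0.3×(255−235) = 235 + 6 = 241 → 241
  B: 231 + 0.3×(255−231) = 231 + 7.2 = 238.2 → 238
rgb(232, 241, 238) = #e8f1ee.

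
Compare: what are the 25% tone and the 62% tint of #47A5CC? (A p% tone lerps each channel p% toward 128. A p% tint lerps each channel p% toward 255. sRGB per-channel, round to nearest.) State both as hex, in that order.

#47A5CC is rgb(71, 165, 204).
25% tone:
  R: 71 + 0.25×(128−71) = 71 + 14.25 = 85.25 → 85
  G: 165 − 9.25 = 155.75 → 156
  B: 204 − 19 = 185 → 185
  → #559CB9
62% tint:
  R: 71 + 0.62×(255−71) = 71 + 114.08 = 185.08 → 185
  G: 165 + 55.8 = 220.8 → 221
  B: 204 + 31.62 = 235.62 → 236
  → #B9DDEC

#559CB9, #B9DDEC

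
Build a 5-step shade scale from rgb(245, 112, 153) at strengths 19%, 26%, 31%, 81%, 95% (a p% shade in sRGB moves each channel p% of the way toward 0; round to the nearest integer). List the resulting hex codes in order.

#c65b7c, #b55371, #a94d6a, #2f151d, #0c0608

19%: (245 − 46.55 = 198.45→198, 112 − 21.28 = 90.72→91, 153 − 29.07 = 123.93→124) → #c65b7c
26%: (245 − 63.7 = 181.3→181, 112 − 29.12 = 82.88→83, 153 − 39.78 = 113.22→113) → #b55371
31%: (245 − 75.95 = 169.05→169, 112 − 34.72 = 77.28→77, 153 − 47.43 = 105.57→106) → #a94d6a
81%: (245 − 198.45 = 46.55→47, 112 − 90.72 = 21.28→21, 153 − 123.93 = 29.07→29) → #2f151d
95%: (245 − 232.75 = 12.25→12, 112 − 106.4 = 5.6→6, 153 − 145.35 = 7.65→8) → #0c0608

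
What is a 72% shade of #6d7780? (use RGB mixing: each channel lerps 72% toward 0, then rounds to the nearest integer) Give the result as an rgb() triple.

#6d7780 is rgb(109, 119, 128).
Lerp each channel 72% toward 0:
  R: 109 − 78.48 = 30.52 → 31
  G: 119 + 0.72×(0−119) = 119 − 85.68 = 33.32 → 33
  B: 128 + 0.72×(0−128) = 128 − 92.16 = 35.84 → 36

rgb(31, 33, 36)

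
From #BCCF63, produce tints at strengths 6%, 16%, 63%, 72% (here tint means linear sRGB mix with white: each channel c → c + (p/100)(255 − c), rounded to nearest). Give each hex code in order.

#BCCF63 is rgb(188, 207, 99).
6%: (188 + 4.02 = 192.02→192, 207 + 2.88 = 209.88→210, 99 + 9.36 = 108.36→108) → #C0D26C
16%: (188 + 10.72 = 198.72→199, 207 + 7.68 = 214.68→215, 99 + 24.96 = 123.96→124) → #C7D77C
63%: (188 + 42.21 = 230.21→230, 207 + 30.24 = 237.24→237, 99 + 98.28 = 197.28→197) → #E6EDC5
72%: (188 + 48.24 = 236.24→236, 207 + 34.56 = 241.56→242, 99 + 112.32 = 211.32→211) → #ECF2D3

#C0D26C, #C7D77C, #E6EDC5, #ECF2D3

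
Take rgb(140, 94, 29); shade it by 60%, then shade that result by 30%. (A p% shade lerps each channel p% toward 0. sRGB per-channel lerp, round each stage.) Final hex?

#271b08

A 60% shade moves each channel 60% toward 0:
  R: 140 + 0.6×(0−140) = 140 − 84 = 56 → 56
  G: 94 + 0.6×(0−94) = 94 − 56.4 = 37.6 → 38
  B: 29 − 17.4 = 11.6 → 12
After the shade: rgb(56, 38, 12) = #38260c.
A 30% shade moves each channel 30% toward 0:
  R: 56 − 16.8 = 39.2 → 39
  G: 38 + 0.3×(0−38) = 38 − 11.4 = 26.6 → 27
  B: 12 − 3.6 = 8.4 → 8
rgb(39, 27, 8) = #271b08.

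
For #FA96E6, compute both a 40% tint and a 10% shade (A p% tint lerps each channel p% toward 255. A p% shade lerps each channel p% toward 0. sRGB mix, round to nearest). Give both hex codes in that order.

#FCC0F0, #E187CF

#FA96E6 is rgb(250, 150, 230).
40% tint:
  R: 250 + 0.4×(255−250) = 250 + 2 = 252 → 252
  G: 150 + 0.4×(255−150) = 150 + 42 = 192 → 192
  B: 230 + 0.4×(255−230) = 230 + 10 = 240 → 240
  → #FCC0F0
10% shade:
  R: 250 + 0.1×(0−250) = 250 − 25 = 225 → 225
  G: 150 + 0.1×(0−150) = 150 − 15 = 135 → 135
  B: 230 + 0.1×(0−230) = 230 − 23 = 207 → 207
  → #E187CF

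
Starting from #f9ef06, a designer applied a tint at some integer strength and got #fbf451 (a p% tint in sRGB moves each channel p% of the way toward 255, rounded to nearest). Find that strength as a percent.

30%

#f9ef06 is rgb(249, 239, 6); #fbf451 is rgb(251, 244, 81).
On the B channel (widest range): 81 ≈ 6 + (p/100)(255 − 6), so p ≈ 100×(81 − 6)/(255 − 6) = 7500/249 = 30.12.
p = 30 reproduces all three channels after rounding.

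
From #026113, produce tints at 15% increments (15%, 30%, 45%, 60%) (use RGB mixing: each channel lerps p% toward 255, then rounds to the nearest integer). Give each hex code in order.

#026113 is rgb(2, 97, 19).
15%: (2 + 37.95 = 39.95→40, 97 + 23.7 = 120.7→121, 19 + 35.4 = 54.4→54) → #287936
30%: (2 + 75.9 = 77.9→78, 97 + 47.4 = 144.4→144, 19 + 70.8 = 89.8→90) → #4E905A
45%: (2 + 113.85 = 115.85→116, 97 + 71.1 = 168.1→168, 19 + 106.2 = 125.2→125) → #74A87D
60%: (2 + 151.8 = 153.8→154, 97 + 94.8 = 191.8→192, 19 + 141.6 = 160.6→161) → #9AC0A1

#287936, #4E905A, #74A87D, #9AC0A1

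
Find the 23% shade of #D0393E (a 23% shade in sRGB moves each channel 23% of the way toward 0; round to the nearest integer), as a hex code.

#D0393E is rgb(208, 57, 62).
A 23% shade moves each channel 23% toward 0:
  R: 208 + 0.23×(0−208) = 208 − 47.84 = 160.16 → 160
  G: 57 + 0.23×(0−57) = 57 − 13.11 = 43.89 → 44
  B: 62 − 14.26 = 47.74 → 48
rgb(160, 44, 48) = #A02C30.

#A02C30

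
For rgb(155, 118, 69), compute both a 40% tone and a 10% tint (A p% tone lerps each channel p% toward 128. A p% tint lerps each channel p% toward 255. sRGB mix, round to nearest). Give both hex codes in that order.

40% tone:
  R: 155 + 0.4×(128−155) = 155 − 10.8 = 144.2 → 144
  G: 118 + 4 = 122 → 122
  B: 69 + 0.4×(128−69) = 69 + 23.6 = 92.6 → 93
  → #907A5D
10% tint:
  R: 155 + 0.1×(255−155) = 155 + 10 = 165 → 165
  G: 118 + 0.1×(255−118) = 118 + 13.7 = 131.7 → 132
  B: 69 + 0.1×(255−69) = 69 + 18.6 = 87.6 → 88
  → #A58458

#907A5D, #A58458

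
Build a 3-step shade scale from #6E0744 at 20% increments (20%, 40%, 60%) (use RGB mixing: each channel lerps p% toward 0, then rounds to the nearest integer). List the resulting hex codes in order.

#580636, #420429, #2C031B

#6E0744 is rgb(110, 7, 68).
20%: (110 − 22 = 88→88, 7 − 1.4 = 5.6→6, 68 − 13.6 = 54.4→54) → #580636
40%: (110 − 44 = 66→66, 7 − 2.8 = 4.2→4, 68 − 27.2 = 40.8→41) → #420429
60%: (110 − 66 = 44→44, 7 − 4.2 = 2.8→3, 68 − 40.8 = 27.2→27) → #2C031B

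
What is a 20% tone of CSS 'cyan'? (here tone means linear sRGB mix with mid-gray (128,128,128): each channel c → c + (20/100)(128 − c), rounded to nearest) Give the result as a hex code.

#1ae6e6

CSS cyan is rgb(0, 255, 255).
A 20% tone moves each channel 20% toward 128:
  R: 0 + 0.2×(128−0) = 0 + 25.6 = 25.6 → 26
  G: 255 + 0.2×(128−255) = 255 − 25.4 = 229.6 → 230
  B: 255 − 25.4 = 229.6 → 230
rgb(26, 230, 230) = #1ae6e6.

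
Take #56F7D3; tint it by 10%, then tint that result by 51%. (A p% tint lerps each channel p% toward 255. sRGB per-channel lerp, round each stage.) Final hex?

#56F7D3 is rgb(86, 247, 211).
Per channel, c → c + 0.1(255 − c):
  R: 86 + 0.1×(255−86) = 86 + 16.9 = 102.9 → 103
  G: 247 + 0.1×(255−247) = 247 + 0.8 = 247.8 → 248
  B: 211 + 0.1×(255−211) = 211 + 4.4 = 215.4 → 215
After the tint: rgb(103, 248, 215) = #67F8D7.
Per channel, c → c + 0.51(255 − c):
  R: 103 + 0.51×(255−103) = 103 + 77.52 = 180.52 → 181
  G: 248 + 3.57 = 251.57 → 252
  B: 215 + 0.51×(255−215) = 215 + 20.4 = 235.4 → 235
rgb(181, 252, 235) = #B5FCEB.

#B5FCEB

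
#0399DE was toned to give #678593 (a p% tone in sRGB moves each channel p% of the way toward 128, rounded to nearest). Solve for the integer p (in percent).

80%

#0399DE is rgb(3, 153, 222); #678593 is rgb(103, 133, 147).
On the R channel (widest range): 103 ≈ 3 + (p/100)(128 − 3), so p ≈ 100×(103 − 3)/(128 − 3) = 10000/125 = 80.00.
p = 80 reproduces all three channels after rounding.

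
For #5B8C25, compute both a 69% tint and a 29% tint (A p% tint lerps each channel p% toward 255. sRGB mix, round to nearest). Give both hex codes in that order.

#5B8C25 is rgb(91, 140, 37).
69% tint:
  R: 91 + 0.69×(255−91) = 91 + 113.16 = 204.16 → 204
  G: 140 + 79.35 = 219.35 → 219
  B: 37 + 0.69×(255−37) = 37 + 150.42 = 187.42 → 187
  → #CCDBBB
29% tint:
  R: 91 + 0.29×(255−91) = 91 + 47.56 = 138.56 → 139
  G: 140 + 0.29×(255−140) = 140 + 33.35 = 173.35 → 173
  B: 37 + 0.29×(255−37) = 37 + 63.22 = 100.22 → 100
  → #8BAD64

#CCDBBB, #8BAD64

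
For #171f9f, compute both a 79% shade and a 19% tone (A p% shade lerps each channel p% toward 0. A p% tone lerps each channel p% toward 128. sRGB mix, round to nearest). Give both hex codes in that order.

#050721, #2b3199

#171f9f is rgb(23, 31, 159).
79% shade:
  R: 23 − 18.17 = 4.83 → 5
  G: 31 + 0.79×(0−31) = 31 − 24.49 = 6.51 → 7
  B: 159 − 125.61 = 33.39 → 33
  → #050721
19% tone:
  R: 23 + 0.19×(128−23) = 23 + 19.95 = 42.95 → 43
  G: 31 + 0.19×(128−31) = 31 + 18.43 = 49.43 → 49
  B: 159 − 5.89 = 153.11 → 153
  → #2b3199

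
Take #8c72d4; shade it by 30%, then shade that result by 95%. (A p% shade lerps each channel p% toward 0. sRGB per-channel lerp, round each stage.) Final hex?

#8c72d4 is rgb(140, 114, 212).
Lerp each channel 30% toward 0:
  R: 140 − 42 = 98 → 98
  G: 114 − 34.2 = 79.8 → 80
  B: 212 − 63.6 = 148.4 → 148
After the shade: rgb(98, 80, 148) = #625094.
Lerp each channel 95% toward 0:
  R: 98 + 0.95×(0−98) = 98 − 93.1 = 4.9 → 5
  G: 80 + 0.95×(0−80) = 80 − 76 = 4 → 4
  B: 148 + 0.95×(0−148) = 148 − 140.6 = 7.4 → 7
rgb(5, 4, 7) = #050407.

#050407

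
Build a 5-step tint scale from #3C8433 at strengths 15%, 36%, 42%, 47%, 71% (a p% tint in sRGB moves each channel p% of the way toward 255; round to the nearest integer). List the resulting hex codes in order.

#3C8433 is rgb(60, 132, 51).
15%: (60 + 29.25 = 89.25→89, 132 + 18.45 = 150.45→150, 51 + 30.6 = 81.6→82) → #599652
36%: (60 + 70.2 = 130.2→130, 132 + 44.28 = 176.28→176, 51 + 73.44 = 124.44→124) → #82B07C
42%: (60 + 81.9 = 141.9→142, 132 + 51.66 = 183.66→184, 51 + 85.68 = 136.68→137) → #8EB889
47%: (60 + 91.65 = 151.65→152, 132 + 57.81 = 189.81→190, 51 + 95.88 = 146.88→147) → #98BE93
71%: (60 + 138.45 = 198.45→198, 132 + 87.33 = 219.33→219, 51 + 144.84 = 195.84→196) → #C6DBC4

#599652, #82B07C, #8EB889, #98BE93, #C6DBC4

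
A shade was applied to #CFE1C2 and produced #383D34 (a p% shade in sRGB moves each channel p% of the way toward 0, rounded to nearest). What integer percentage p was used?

#CFE1C2 is rgb(207, 225, 194); #383D34 is rgb(56, 61, 52).
On the G channel (widest range): 61 ≈ 225 + (p/100)(0 − 225), so p ≈ 100×(61 − 225)/(0 − 225) = -16400/-225 = 72.89.
p = 73 reproduces all three channels after rounding.

73%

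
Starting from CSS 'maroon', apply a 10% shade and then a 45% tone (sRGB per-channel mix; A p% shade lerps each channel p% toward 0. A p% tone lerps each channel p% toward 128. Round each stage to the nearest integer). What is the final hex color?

CSS maroon is rgb(128, 0, 0).
Per channel, c → c + 0.1(0 − c):
  R: 128 − 12.8 = 115.2 → 115
  G: 0 + 0.1×(0−0) = 0 + 0 = 0 → 0
  B: 0 + 0.1×(0−0) = 0 + 0 = 0 → 0
After the shade: rgb(115, 0, 0) = #730000.
A 45% tone moves each channel 45% toward 128:
  R: 115 + 0.45×(128−115) = 115 + 5.85 = 120.85 → 121
  G: 0 + 57.6 = 57.6 → 58
  B: 0 + 57.6 = 57.6 → 58
rgb(121, 58, 58) = #793A3A.

#793A3A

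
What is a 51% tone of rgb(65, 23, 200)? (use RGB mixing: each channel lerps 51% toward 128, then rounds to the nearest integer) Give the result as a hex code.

Lerp each channel 51% toward 128:
  R: 65 + 32.13 = 97.13 → 97
  G: 23 + 0.51×(128−23) = 23 + 53.55 = 76.55 → 77
  B: 200 + 0.51×(128−200) = 200 − 36.72 = 163.28 → 163
rgb(97, 77, 163) = #614da3.

#614da3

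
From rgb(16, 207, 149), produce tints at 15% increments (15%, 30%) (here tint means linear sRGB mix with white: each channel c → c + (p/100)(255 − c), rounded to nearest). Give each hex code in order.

15%: (16 + 35.85 = 51.85→52, 207 + 7.2 = 214.2→214, 149 + 15.9 = 164.9→165) → #34D6A5
30%: (16 + 71.7 = 87.7→88, 207 + 14.4 = 221.4→221, 149 + 31.8 = 180.8→181) → #58DDB5

#34D6A5, #58DDB5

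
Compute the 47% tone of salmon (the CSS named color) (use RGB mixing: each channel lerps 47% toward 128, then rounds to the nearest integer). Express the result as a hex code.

#c18079

CSS salmon is rgb(250, 128, 114).
Lerp each channel 47% toward 128:
  R: 250 + 0.47×(128−250) = 250 − 57.34 = 192.66 → 193
  G: 128 + 0 = 128 → 128
  B: 114 + 0.47×(128−114) = 114 + 6.58 = 120.58 → 121
rgb(193, 128, 121) = #c18079.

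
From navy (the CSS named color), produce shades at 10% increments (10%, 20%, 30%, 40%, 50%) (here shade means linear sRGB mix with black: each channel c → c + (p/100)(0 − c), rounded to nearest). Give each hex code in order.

#000073, #000066, #00005A, #00004D, #000040

CSS navy is rgb(0, 0, 128).
10%: (0→0, 0→0, 128 − 12.8 = 115.2→115) → #000073
20%: (0→0, 0→0, 128 − 25.6 = 102.4→102) → #000066
30%: (0→0, 0→0, 128 − 38.4 = 89.6→90) → #00005A
40%: (0→0, 0→0, 128 − 51.2 = 76.8→77) → #00004D
50%: (0→0, 0→0, 128 − 64 = 64→64) → #000040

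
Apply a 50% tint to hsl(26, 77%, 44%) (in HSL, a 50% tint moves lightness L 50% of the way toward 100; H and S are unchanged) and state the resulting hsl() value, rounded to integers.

L moves 50% from 44 toward 100: 44 + 28 = 72 → 72.
H and S are unchanged.

hsl(26, 77%, 72%)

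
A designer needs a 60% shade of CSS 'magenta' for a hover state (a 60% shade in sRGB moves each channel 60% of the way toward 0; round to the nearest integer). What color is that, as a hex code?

CSS magenta is rgb(255, 0, 255).
Per channel, c → c + 0.6(0 − c):
  R: 255 + 0.6×(0−255) = 255 − 153 = 102 → 102
  G: 0 + 0 = 0 → 0
  B: 255 + 0.6×(0−255) = 255 − 153 = 102 → 102
rgb(102, 0, 102) = #660066.

#660066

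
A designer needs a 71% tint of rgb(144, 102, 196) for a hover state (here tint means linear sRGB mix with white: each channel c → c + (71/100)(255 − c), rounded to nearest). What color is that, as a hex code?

Lerp each channel 71% toward 255:
  R: 144 + 78.81 = 222.81 → 223
  G: 102 + 0.71×(255−102) = 102 + 108.63 = 210.63 → 211
  B: 196 + 41.89 = 237.89 → 238
rgb(223, 211, 238) = #DFD3EE.

#DFD3EE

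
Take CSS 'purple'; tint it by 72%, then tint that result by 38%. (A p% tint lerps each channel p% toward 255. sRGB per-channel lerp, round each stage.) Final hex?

#E9D3E9

CSS purple is rgb(128, 0, 128).
Lerp each channel 72% toward 255:
  R: 128 + 0.72×(255−128) = 128 + 91.44 = 219.44 → 219
  G: 0 + 0.72×(255−0) = 0 + 183.6 = 183.6 → 184
  B: 128 + 0.72×(255−128) = 128 + 91.44 = 219.44 → 219
After the tint: rgb(219, 184, 219) = #DBB8DB.
Lerp each channel 38% toward 255:
  R: 219 + 0.38×(255−219) = 219 + 13.68 = 232.68 → 233
  G: 184 + 0.38×(255−184) = 184 + 26.98 = 210.98 → 211
  B: 219 + 13.68 = 232.68 → 233
rgb(233, 211, 233) = #E9D3E9.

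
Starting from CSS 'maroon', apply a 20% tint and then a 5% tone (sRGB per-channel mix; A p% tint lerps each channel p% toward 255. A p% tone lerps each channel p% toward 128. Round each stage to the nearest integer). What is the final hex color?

CSS maroon is rgb(128, 0, 0).
Per channel, c → c + 0.2(255 − c):
  R: 128 + 0.2×(255−128) = 128 + 25.4 = 153.4 → 153
  G: 0 + 0.2×(255−0) = 0 + 51 = 51 → 51
  B: 0 + 51 = 51 → 51
After the tint: rgb(153, 51, 51) = #993333.
A 5% tone moves each channel 5% toward 128:
  R: 153 + 0.05×(128−153) = 153 − 1.25 = 151.75 → 152
  G: 51 + 0.05×(128−51) = 51 + 3.85 = 54.85 → 55
  B: 51 + 0.05×(128−51) = 51 + 3.85 = 54.85 → 55
rgb(152, 55, 55) = #983737.

#983737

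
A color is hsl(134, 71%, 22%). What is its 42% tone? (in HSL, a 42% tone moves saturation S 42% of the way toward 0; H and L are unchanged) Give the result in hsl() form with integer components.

S moves 42% from 71 toward 0: 71 − 29.82 = 41.18 → 41.
H and L are unchanged.

hsl(134, 41%, 22%)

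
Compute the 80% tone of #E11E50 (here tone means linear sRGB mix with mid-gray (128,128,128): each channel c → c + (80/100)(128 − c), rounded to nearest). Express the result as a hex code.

#936C76

#E11E50 is rgb(225, 30, 80).
Per channel, c → c + 0.8(128 − c):
  R: 225 + 0.8×(128−225) = 225 − 77.6 = 147.4 → 147
  G: 30 + 0.8×(128−30) = 30 + 78.4 = 108.4 → 108
  B: 80 + 0.8×(128−80) = 80 + 38.4 = 118.4 → 118
rgb(147, 108, 118) = #936C76.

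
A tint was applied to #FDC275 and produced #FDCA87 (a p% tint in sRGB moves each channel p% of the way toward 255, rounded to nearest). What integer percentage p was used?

13%

#FDC275 is rgb(253, 194, 117); #FDCA87 is rgb(253, 202, 135).
On the B channel (widest range): 135 ≈ 117 + (p/100)(255 − 117), so p ≈ 100×(135 − 117)/(255 − 117) = 1800/138 = 13.04.
p = 13 reproduces all three channels after rounding.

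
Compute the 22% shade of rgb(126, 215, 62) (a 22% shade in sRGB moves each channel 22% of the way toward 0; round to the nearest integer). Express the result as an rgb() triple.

rgb(98, 168, 48)

Lerp each channel 22% toward 0:
  R: 126 + 0.22×(0−126) = 126 − 27.72 = 98.28 → 98
  G: 215 − 47.3 = 167.7 → 168
  B: 62 − 13.64 = 48.36 → 48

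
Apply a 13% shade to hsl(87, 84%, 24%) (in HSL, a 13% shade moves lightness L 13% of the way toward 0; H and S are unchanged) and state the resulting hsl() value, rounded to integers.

L moves 13% from 24 toward 0: 24 − 3.12 = 20.88 → 21.
H and S are unchanged.

hsl(87, 84%, 21%)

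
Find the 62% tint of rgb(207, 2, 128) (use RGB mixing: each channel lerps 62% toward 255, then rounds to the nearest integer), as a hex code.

Per channel, c → c + 0.62(255 − c):
  R: 207 + 29.76 = 236.76 → 237
  G: 2 + 0.62×(255−2) = 2 + 156.86 = 158.86 → 159
  B: 128 + 0.62×(255−128) = 128 + 78.74 = 206.74 → 207
rgb(237, 159, 207) = #ED9FCF.

#ED9FCF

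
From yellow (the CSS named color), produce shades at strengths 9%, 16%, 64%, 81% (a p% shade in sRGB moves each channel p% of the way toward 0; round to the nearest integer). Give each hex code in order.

#E8E800, #D6D600, #5C5C00, #303000

CSS yellow is rgb(255, 255, 0).
9%: (255 − 22.95 = 232.05→232, 255 − 22.95 = 232.05→232, 0→0) → #E8E800
16%: (255 − 40.8 = 214.2→214, 255 − 40.8 = 214.2→214, 0→0) → #D6D600
64%: (255 − 163.2 = 91.8→92, 255 − 163.2 = 91.8→92, 0→0) → #5C5C00
81%: (255 − 206.55 = 48.45→48, 255 − 206.55 = 48.45→48, 0→0) → #303000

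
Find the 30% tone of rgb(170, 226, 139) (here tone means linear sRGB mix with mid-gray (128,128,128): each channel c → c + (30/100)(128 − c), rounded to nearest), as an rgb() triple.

rgb(157, 197, 136)

Lerp each channel 30% toward 128:
  R: 170 + 0.3×(128−170) = 170 − 12.6 = 157.4 → 157
  G: 226 + 0.3×(128−226) = 226 − 29.4 = 196.6 → 197
  B: 139 − 3.3 = 135.7 → 136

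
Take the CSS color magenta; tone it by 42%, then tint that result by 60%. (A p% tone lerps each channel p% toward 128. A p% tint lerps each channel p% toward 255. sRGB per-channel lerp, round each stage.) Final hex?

CSS magenta is rgb(255, 0, 255).
Per channel, c → c + 0.42(128 − c):
  R: 255 − 53.34 = 201.66 → 202
  G: 0 + 53.76 = 53.76 → 54
  B: 255 + 0.42×(128−255) = 255 − 53.34 = 201.66 → 202
After the tone: rgb(202, 54, 202) = #ca36ca.
A 60% tint moves each channel 60% toward 255:
  R: 202 + 0.6×(255−202) = 202 + 31.8 = 233.8 → 234
  G: 54 + 120.6 = 174.6 → 175
  B: 202 + 31.8 = 233.8 → 234
rgb(234, 175, 234) = #eaafea.

#eaafea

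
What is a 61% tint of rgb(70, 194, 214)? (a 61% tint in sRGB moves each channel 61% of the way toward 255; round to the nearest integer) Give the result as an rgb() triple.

rgb(183, 231, 239)

Per channel, c → c + 0.61(255 − c):
  R: 70 + 112.85 = 182.85 → 183
  G: 194 + 0.61×(255−194) = 194 + 37.21 = 231.21 → 231
  B: 214 + 0.61×(255−214) = 214 + 25.01 = 239.01 → 239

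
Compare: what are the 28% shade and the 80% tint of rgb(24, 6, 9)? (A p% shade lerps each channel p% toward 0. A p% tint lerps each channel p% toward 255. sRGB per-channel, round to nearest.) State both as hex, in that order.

28% shade:
  R: 24 − 6.72 = 17.28 → 17
  G: 6 + 0.28×(0−6) = 6 − 1.68 = 4.32 → 4
  B: 9 − 2.52 = 6.48 → 6
  → #110406
80% tint:
  R: 24 + 184.8 = 208.8 → 209
  G: 6 + 0.8×(255−6) = 6 + 199.2 = 205.2 → 205
  B: 9 + 0.8×(255−9) = 9 + 196.8 = 205.8 → 206
  → #d1cdce

#110406, #d1cdce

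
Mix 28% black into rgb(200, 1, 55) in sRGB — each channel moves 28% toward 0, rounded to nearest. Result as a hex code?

#900128

A 28% shade moves each channel 28% toward 0:
  R: 200 − 56 = 144 → 144
  G: 1 + 0.28×(0−1) = 1 − 0.28 = 0.72 → 1
  B: 55 + 0.28×(0−55) = 55 − 15.4 = 39.6 → 40
rgb(144, 1, 40) = #900128.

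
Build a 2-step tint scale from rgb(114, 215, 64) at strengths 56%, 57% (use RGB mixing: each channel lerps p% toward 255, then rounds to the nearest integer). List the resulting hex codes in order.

#c1edab, #c2eead

56%: (114 + 78.96 = 192.96→193, 215 + 22.4 = 237.4→237, 64 + 106.96 = 170.96→171) → #c1edab
57%: (114 + 80.37 = 194.37→194, 215 + 22.8 = 237.8→238, 64 + 108.87 = 172.87→173) → #c2eead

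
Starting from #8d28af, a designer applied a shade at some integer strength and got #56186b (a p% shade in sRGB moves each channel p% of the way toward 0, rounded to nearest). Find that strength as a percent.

#8d28af is rgb(141, 40, 175); #56186b is rgb(86, 24, 107).
On the B channel (widest range): 107 ≈ 175 + (p/100)(0 − 175), so p ≈ 100×(107 − 175)/(0 − 175) = -6800/-175 = 38.86.
p = 39 reproduces all three channels after rounding.

39%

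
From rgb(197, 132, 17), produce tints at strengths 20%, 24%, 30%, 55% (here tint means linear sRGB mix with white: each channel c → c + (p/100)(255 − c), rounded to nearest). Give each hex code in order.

#d19d41, #d3a24a, #d6a958, #e5c894

20%: (197 + 11.6 = 208.6→209, 132 + 24.6 = 156.6→157, 17 + 47.6 = 64.6→65) → #d19d41
24%: (197 + 13.92 = 210.92→211, 132 + 29.52 = 161.52→162, 17 + 57.12 = 74.12→74) → #d3a24a
30%: (197 + 17.4 = 214.4→214, 132 + 36.9 = 168.9→169, 17 + 71.4 = 88.4→88) → #d6a958
55%: (197 + 31.9 = 228.9→229, 132 + 67.65 = 199.65→200, 17 + 130.9 = 147.9→148) → #e5c894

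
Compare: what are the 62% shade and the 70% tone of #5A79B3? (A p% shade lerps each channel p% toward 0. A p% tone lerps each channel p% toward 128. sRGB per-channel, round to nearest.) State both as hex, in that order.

#222E44, #757E8F

#5A79B3 is rgb(90, 121, 179).
62% shade:
  R: 90 − 55.8 = 34.2 → 34
  G: 121 − 75.02 = 45.98 → 46
  B: 179 + 0.62×(0−179) = 179 − 110.98 = 68.02 → 68
  → #222E44
70% tone:
  R: 90 + 26.6 = 116.6 → 117
  G: 121 + 0.7×(128−121) = 121 + 4.9 = 125.9 → 126
  B: 179 − 35.7 = 143.3 → 143
  → #757E8F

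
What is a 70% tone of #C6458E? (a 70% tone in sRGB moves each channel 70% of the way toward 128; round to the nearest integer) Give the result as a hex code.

#C6458E is rgb(198, 69, 142).
Per channel, c → c + 0.7(128 − c):
  R: 198 − 49 = 149 → 149
  G: 69 + 41.3 = 110.3 → 110
  B: 142 − 9.8 = 132.2 → 132
rgb(149, 110, 132) = #956E84.

#956E84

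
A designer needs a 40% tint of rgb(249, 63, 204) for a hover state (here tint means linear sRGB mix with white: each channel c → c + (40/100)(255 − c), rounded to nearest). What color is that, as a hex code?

#FB8CE0

Per channel, c → c + 0.4(255 − c):
  R: 249 + 0.4×(255−249) = 249 + 2.4 = 251.4 → 251
  G: 63 + 0.4×(255−63) = 63 + 76.8 = 139.8 → 140
  B: 204 + 20.4 = 224.4 → 224
rgb(251, 140, 224) = #FB8CE0.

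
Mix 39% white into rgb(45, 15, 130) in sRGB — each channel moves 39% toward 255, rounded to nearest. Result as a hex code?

Lerp each channel 39% toward 255:
  R: 45 + 0.39×(255−45) = 45 + 81.9 = 126.9 → 127
  G: 15 + 0.39×(255−15) = 15 + 93.6 = 108.6 → 109
  B: 130 + 0.39×(255−130) = 130 + 48.75 = 178.75 → 179
rgb(127, 109, 179) = #7F6DB3.

#7F6DB3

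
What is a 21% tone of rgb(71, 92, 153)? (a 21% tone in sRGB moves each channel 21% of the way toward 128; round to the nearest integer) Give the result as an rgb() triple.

A 21% tone moves each channel 21% toward 128:
  R: 71 + 11.97 = 82.97 → 83
  G: 92 + 0.21×(128−92) = 92 + 7.56 = 99.56 → 100
  B: 153 + 0.21×(128−153) = 153 − 5.25 = 147.75 → 148

rgb(83, 100, 148)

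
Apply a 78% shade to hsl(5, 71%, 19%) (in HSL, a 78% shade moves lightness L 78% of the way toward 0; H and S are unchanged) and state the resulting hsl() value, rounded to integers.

hsl(5, 71%, 4%)

L moves 78% from 19 toward 0: 19 − 14.82 = 4.18 → 4.
H and S are unchanged.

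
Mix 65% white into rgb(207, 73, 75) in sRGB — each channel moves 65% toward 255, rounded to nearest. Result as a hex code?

A 65% tint moves each channel 65% toward 255:
  R: 207 + 0.65×(255−207) = 207 + 31.2 = 238.2 → 238
  G: 73 + 118.3 = 191.3 → 191
  B: 75 + 0.65×(255−75) = 75 + 117 = 192 → 192
rgb(238, 191, 192) = #EEBFC0.

#EEBFC0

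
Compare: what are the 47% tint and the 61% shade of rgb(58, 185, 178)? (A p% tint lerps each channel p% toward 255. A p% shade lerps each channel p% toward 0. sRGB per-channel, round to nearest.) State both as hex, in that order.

47% tint:
  R: 58 + 92.59 = 150.59 → 151
  G: 185 + 0.47×(255−185) = 185 + 32.9 = 217.9 → 218
  B: 178 + 0.47×(255−178) = 178 + 36.19 = 214.19 → 214
  → #97DAD6
61% shade:
  R: 58 + 0.61×(0−58) = 58 − 35.38 = 22.62 → 23
  G: 185 − 112.85 = 72.15 → 72
  B: 178 + 0.61×(0−178) = 178 − 108.58 = 69.42 → 69
  → #174845

#97DAD6, #174845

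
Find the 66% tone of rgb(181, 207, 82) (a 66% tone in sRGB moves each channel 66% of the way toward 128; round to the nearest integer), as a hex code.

#929B70

A 66% tone moves each channel 66% toward 128:
  R: 181 − 34.98 = 146.02 → 146
  G: 207 + 0.66×(128−207) = 207 − 52.14 = 154.86 → 155
  B: 82 + 30.36 = 112.36 → 112
rgb(146, 155, 112) = #929B70.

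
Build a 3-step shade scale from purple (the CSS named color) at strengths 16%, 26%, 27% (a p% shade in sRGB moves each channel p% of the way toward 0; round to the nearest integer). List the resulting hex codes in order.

#6C006C, #5F005F, #5D005D

CSS purple is rgb(128, 0, 128).
16%: (128 − 20.48 = 107.52→108, 0→0, 128 − 20.48 = 107.52→108) → #6C006C
26%: (128 − 33.28 = 94.72→95, 0→0, 128 − 33.28 = 94.72→95) → #5F005F
27%: (128 − 34.56 = 93.44→93, 0→0, 128 − 34.56 = 93.44→93) → #5D005D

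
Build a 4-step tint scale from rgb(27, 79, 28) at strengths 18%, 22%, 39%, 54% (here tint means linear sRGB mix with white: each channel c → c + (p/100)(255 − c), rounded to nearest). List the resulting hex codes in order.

#446f45, #4d764e, #749475, #96ae97

18%: (27 + 41.04 = 68.04→68, 79 + 31.68 = 110.68→111, 28 + 40.86 = 68.86→69) → #446f45
22%: (27 + 50.16 = 77.16→77, 79 + 38.72 = 117.72→118, 28 + 49.94 = 77.94→78) → #4d764e
39%: (27 + 88.92 = 115.92→116, 79 + 68.64 = 147.64→148, 28 + 88.53 = 116.53→117) → #749475
54%: (27 + 123.12 = 150.12→150, 79 + 95.04 = 174.04→174, 28 + 122.58 = 150.58→151) → #96ae97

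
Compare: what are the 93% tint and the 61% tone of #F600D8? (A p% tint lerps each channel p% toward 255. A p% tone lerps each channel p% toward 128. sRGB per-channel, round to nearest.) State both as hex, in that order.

#FEEDFC, #AE4EA2

#F600D8 is rgb(246, 0, 216).
93% tint:
  R: 246 + 0.93×(255−246) = 246 + 8.37 = 254.37 → 254
  G: 0 + 0.93×(255−0) = 0 + 237.15 = 237.15 → 237
  B: 216 + 0.93×(255−216) = 216 + 36.27 = 252.27 → 252
  → #FEEDFC
61% tone:
  R: 246 + 0.61×(128−246) = 246 − 71.98 = 174.02 → 174
  G: 0 + 0.61×(128−0) = 0 + 78.08 = 78.08 → 78
  B: 216 + 0.61×(128−216) = 216 − 53.68 = 162.32 → 162
  → #AE4EA2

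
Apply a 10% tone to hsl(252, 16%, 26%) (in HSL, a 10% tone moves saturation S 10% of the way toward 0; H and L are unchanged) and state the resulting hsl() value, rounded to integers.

S moves 10% from 16 toward 0: 16 − 1.6 = 14.4 → 14.
H and L are unchanged.

hsl(252, 14%, 26%)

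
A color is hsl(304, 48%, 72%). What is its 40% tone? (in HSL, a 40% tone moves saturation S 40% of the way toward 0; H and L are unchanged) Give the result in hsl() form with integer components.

hsl(304, 29%, 72%)

S moves 40% from 48 toward 0: 48 − 19.2 = 28.8 → 29.
H and L are unchanged.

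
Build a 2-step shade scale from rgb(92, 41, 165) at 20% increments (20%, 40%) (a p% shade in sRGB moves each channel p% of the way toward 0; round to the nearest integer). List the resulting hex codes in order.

#4a2184, #371963

20%: (92 − 18.4 = 73.6→74, 41 − 8.2 = 32.8→33, 165 − 33 = 132→132) → #4a2184
40%: (92 − 36.8 = 55.2→55, 41 − 16.4 = 24.6→25, 165 − 66 = 99→99) → #371963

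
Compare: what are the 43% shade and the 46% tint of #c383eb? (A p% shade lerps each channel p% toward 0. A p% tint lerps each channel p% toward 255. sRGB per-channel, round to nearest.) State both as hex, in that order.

#6f4b86, #dfbcf4

#c383eb is rgb(195, 131, 235).
43% shade:
  R: 195 + 0.43×(0−195) = 195 − 83.85 = 111.15 → 111
  G: 131 + 0.43×(0−131) = 131 − 56.33 = 74.67 → 75
  B: 235 − 101.05 = 133.95 → 134
  → #6f4b86
46% tint:
  R: 195 + 27.6 = 222.6 → 223
  G: 131 + 57.04 = 188.04 → 188
  B: 235 + 9.2 = 244.2 → 244
  → #dfbcf4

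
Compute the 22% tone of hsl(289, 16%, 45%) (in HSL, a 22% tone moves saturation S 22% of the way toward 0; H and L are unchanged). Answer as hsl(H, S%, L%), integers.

S moves 22% from 16 toward 0: 16 − 3.52 = 12.48 → 12.
H and L are unchanged.

hsl(289, 12%, 45%)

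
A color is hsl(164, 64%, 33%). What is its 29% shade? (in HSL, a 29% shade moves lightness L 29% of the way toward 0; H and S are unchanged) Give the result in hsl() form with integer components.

hsl(164, 64%, 23%)

L moves 29% from 33 toward 0: 33 − 9.57 = 23.43 → 23.
H and S are unchanged.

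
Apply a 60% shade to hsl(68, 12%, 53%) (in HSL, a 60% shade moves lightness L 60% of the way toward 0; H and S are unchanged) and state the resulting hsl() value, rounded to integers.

hsl(68, 12%, 21%)

L moves 60% from 53 toward 0: 53 − 31.8 = 21.2 → 21.
H and S are unchanged.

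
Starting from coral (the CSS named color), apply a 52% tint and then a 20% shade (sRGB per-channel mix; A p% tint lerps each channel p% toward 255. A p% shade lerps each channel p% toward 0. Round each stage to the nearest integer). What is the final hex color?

CSS coral is rgb(255, 127, 80).
Per channel, c → c + 0.52(255 − c):
  R: 255 + 0.52×(255−255) = 255 + 0 = 255 → 255
  G: 127 + 66.56 = 193.56 → 194
  B: 80 + 91 = 171 → 171
After the tint: rgb(255, 194, 171) = #FFC2AB.
Per channel, c → c + 0.2(0 − c):
  R: 255 + 0.2×(0−255) = 255 − 51 = 204 → 204
  G: 194 + 0.2×(0−194) = 194 − 38.8 = 155.2 → 155
  B: 171 + 0.2×(0−171) = 171 − 34.2 = 136.8 → 137
rgb(204, 155, 137) = #CC9B89.

#CC9B89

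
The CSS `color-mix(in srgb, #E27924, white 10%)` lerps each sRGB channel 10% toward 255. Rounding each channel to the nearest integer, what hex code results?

#E27924 is rgb(226, 121, 36).
Lerp each channel 10% toward 255:
  R: 226 + 0.1×(255−226) = 226 + 2.9 = 228.9 → 229
  G: 121 + 0.1×(255−121) = 121 + 13.4 = 134.4 → 134
  B: 36 + 21.9 = 57.9 → 58
rgb(229, 134, 58) = #E5863A.

#E5863A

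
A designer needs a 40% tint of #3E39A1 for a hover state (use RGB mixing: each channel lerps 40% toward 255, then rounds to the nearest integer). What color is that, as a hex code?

#8B88C7

#3E39A1 is rgb(62, 57, 161).
A 40% tint moves each channel 40% toward 255:
  R: 62 + 0.4×(255−62) = 62 + 77.2 = 139.2 → 139
  G: 57 + 0.4×(255−57) = 57 + 79.2 = 136.2 → 136
  B: 161 + 37.6 = 198.6 → 199
rgb(139, 136, 199) = #8B88C7.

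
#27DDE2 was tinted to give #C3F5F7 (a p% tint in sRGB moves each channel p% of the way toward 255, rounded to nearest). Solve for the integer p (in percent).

72%

#27DDE2 is rgb(39, 221, 226); #C3F5F7 is rgb(195, 245, 247).
On the R channel (widest range): 195 ≈ 39 + (p/100)(255 − 39), so p ≈ 100×(195 − 39)/(255 − 39) = 15600/216 = 72.22.
p = 72 reproduces all three channels after rounding.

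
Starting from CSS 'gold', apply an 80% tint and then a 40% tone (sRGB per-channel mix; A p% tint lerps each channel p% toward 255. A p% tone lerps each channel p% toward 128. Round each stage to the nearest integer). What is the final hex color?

#ccc7ae

CSS gold is rgb(255, 215, 0).
Lerp each channel 80% toward 255:
  R: 255 + 0.8×(255−255) = 255 + 0 = 255 → 255
  G: 215 + 0.8×(255−215) = 215 + 32 = 247 → 247
  B: 0 + 0.8×(255−0) = 0 + 204 = 204 → 204
After the tint: rgb(255, 247, 204) = #fff7cc.
Lerp each channel 40% toward 128:
  R: 255 + 0.4×(128−255) = 255 − 50.8 = 204.2 → 204
  G: 247 − 47.6 = 199.4 → 199
  B: 204 + 0.4×(128−204) = 204 − 30.4 = 173.6 → 174
rgb(204, 199, 174) = #ccc7ae.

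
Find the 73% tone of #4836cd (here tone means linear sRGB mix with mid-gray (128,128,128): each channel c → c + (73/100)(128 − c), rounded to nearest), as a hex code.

#716c95

#4836cd is rgb(72, 54, 205).
A 73% tone moves each channel 73% toward 128:
  R: 72 + 0.73×(128−72) = 72 + 40.88 = 112.88 → 113
  G: 54 + 54.02 = 108.02 → 108
  B: 205 + 0.73×(128−205) = 205 − 56.21 = 148.79 → 149
rgb(113, 108, 149) = #716c95.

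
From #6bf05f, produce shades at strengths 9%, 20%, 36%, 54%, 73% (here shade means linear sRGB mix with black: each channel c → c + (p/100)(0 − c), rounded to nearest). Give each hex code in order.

#61da56, #56c04c, #449a3d, #316e2c, #1d411a

#6bf05f is rgb(107, 240, 95).
9%: (107 − 9.63 = 97.37→97, 240 − 21.6 = 218.4→218, 95 − 8.55 = 86.45→86) → #61da56
20%: (107 − 21.4 = 85.6→86, 240 − 48 = 192→192, 95 − 19 = 76→76) → #56c04c
36%: (107 − 38.52 = 68.48→68, 240 − 86.4 = 153.6→154, 95 − 34.2 = 60.8→61) → #449a3d
54%: (107 − 57.78 = 49.22→49, 240 − 129.6 = 110.4→110, 95 − 51.3 = 43.7→44) → #316e2c
73%: (107 − 78.11 = 28.89→29, 240 − 175.2 = 64.8→65, 95 − 69.35 = 25.65→26) → #1d411a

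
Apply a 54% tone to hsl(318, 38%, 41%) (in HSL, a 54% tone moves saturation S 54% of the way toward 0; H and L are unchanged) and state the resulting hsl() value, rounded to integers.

S moves 54% from 38 toward 0: 38 − 20.52 = 17.48 → 17.
H and L are unchanged.

hsl(318, 17%, 41%)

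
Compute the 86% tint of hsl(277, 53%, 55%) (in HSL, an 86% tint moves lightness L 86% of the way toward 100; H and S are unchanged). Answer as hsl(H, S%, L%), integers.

L moves 86% from 55 toward 100: 55 + 38.7 = 93.7 → 94.
H and S are unchanged.

hsl(277, 53%, 94%)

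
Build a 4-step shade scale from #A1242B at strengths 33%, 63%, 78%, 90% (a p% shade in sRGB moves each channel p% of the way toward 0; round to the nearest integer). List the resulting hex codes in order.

#6C181D, #3C0D10, #230809, #100404

#A1242B is rgb(161, 36, 43).
33%: (161 − 53.13 = 107.87→108, 36 − 11.88 = 24.12→24, 43 − 14.19 = 28.81→29) → #6C181D
63%: (161 − 101.43 = 59.57→60, 36 − 22.68 = 13.32→13, 43 − 27.09 = 15.91→16) → #3C0D10
78%: (161 − 125.58 = 35.42→35, 36 − 28.08 = 7.92→8, 43 − 33.54 = 9.46→9) → #230809
90%: (161 − 144.9 = 16.1→16, 36 − 32.4 = 3.6→4, 43 − 38.7 = 4.3→4) → #100404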